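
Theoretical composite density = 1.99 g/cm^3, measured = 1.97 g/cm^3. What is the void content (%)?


Void% = (rho_theo - rho_actual)/rho_theo * 100 = (1.99 - 1.97)/1.99 * 100 = 1.01%

1.01%


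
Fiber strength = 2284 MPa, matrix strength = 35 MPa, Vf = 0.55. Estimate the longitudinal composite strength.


sigma_1 = sigma_f*Vf + sigma_m*(1-Vf) = 2284*0.55 + 35*0.45 = 1272.0 MPa

1272.0 MPa


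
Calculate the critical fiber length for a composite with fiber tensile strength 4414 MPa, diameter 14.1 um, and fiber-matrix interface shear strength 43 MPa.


Lc = sigma_f * d / (2 * tau_i) = 4414 * 14.1 / (2 * 43) = 723.7 um

723.7 um


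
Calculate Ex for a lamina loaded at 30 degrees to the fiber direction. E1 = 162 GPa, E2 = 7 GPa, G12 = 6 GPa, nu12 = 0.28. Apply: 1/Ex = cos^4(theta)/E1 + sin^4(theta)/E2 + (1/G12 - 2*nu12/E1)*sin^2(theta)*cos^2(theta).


cos^4(30) = 0.5625, sin^4(30) = 0.0625, sin^2(30)*cos^2(30) = 0.1875
1/G12 - 2*nu12/E1 = 1/6 - 2*0.28/162 = 0.16321 GPa^-1
1/Ex = 0.5625/162 + 0.0625/7 + 0.16321*0.1875 = 0.0430026 GPa^-1
Ex = 23.25 GPa

23.25 GPa


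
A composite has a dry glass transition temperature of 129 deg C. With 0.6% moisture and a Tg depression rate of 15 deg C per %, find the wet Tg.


Tg_wet = Tg_dry - k*moisture = 129 - 15*0.6 = 120.0 deg C

120.0 deg C


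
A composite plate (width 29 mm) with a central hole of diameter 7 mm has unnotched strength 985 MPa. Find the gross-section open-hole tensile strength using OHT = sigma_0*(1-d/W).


OHT = sigma_0*(1-d/W) = 985*(1-7/29) = 747.2 MPa

747.2 MPa


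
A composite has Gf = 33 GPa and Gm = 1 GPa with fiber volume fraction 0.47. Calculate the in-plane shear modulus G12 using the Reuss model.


1/G12 = Vf/Gf + (1-Vf)/Gm = 0.47/33 + 0.53/1
G12 = 1.84 GPa

1.84 GPa


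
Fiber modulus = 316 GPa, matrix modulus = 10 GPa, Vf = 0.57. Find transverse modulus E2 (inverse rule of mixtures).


1/E2 = Vf/Ef + (1-Vf)/Em = 0.57/316 + 0.43/10
E2 = 22.32 GPa

22.32 GPa


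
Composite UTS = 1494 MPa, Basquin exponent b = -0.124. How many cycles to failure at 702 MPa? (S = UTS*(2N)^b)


N = 0.5 * (S/UTS)^(1/b) = 0.5 * (702/1494)^(1/-0.124) = 220.9226 cycles

220.9226 cycles


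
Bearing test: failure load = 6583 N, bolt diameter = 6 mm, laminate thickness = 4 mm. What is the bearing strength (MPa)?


sigma_br = F/(d*h) = 6583/(6*4) = 274.3 MPa

274.3 MPa


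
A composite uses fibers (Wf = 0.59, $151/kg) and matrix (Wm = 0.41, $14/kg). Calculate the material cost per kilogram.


Cost = cost_f*Wf + cost_m*Wm = 151*0.59 + 14*0.41 = $94.83/kg

$94.83/kg


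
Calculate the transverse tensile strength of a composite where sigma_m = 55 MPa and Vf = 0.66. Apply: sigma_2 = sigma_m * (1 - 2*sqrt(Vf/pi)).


factor = 1 - 2*sqrt(0.66/pi) = 0.0833
sigma_2 = 55 * 0.0833 = 4.58 MPa

4.58 MPa


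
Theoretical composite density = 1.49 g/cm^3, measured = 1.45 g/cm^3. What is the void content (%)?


Void% = (rho_theo - rho_actual)/rho_theo * 100 = (1.49 - 1.45)/1.49 * 100 = 2.68%

2.68%


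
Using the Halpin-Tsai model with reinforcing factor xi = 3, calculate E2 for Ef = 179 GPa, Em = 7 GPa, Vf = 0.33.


eta = (Ef/Em - 1)/(Ef/Em + xi) = (25.5714 - 1)/(25.5714 + 3) = 0.86
E2 = Em*(1+xi*eta*Vf)/(1-eta*Vf) = 18.1 GPa

18.1 GPa


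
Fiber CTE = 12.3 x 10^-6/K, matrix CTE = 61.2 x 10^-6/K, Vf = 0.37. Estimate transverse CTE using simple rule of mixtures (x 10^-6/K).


alpha_2 = alpha_f*Vf + alpha_m*(1-Vf) = 12.3*0.37 + 61.2*0.63 = 43.1 x 10^-6/K

43.1 x 10^-6/K


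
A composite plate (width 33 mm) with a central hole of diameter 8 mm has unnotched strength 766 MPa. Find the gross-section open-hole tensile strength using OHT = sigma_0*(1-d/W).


OHT = sigma_0*(1-d/W) = 766*(1-8/33) = 580.3 MPa

580.3 MPa


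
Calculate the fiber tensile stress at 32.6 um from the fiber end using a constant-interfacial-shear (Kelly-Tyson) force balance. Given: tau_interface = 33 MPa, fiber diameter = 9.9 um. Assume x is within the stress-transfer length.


Force balance: sigma_f * (pi*d^2/4) = tau * (pi*d) * x  ->  sigma_f = 4 * tau * x / d
sigma_f = 4 * 33 * 32.6 / 9.9 = 434.7 MPa

434.7 MPa


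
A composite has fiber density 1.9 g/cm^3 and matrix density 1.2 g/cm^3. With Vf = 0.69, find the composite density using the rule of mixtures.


rho_c = rho_f*Vf + rho_m*(1-Vf) = 1.9*0.69 + 1.2*0.31 = 1.683 g/cm^3

1.683 g/cm^3


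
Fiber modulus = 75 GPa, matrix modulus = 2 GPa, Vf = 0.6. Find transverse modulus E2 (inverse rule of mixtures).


1/E2 = Vf/Ef + (1-Vf)/Em = 0.6/75 + 0.4/2
E2 = 4.81 GPa

4.81 GPa


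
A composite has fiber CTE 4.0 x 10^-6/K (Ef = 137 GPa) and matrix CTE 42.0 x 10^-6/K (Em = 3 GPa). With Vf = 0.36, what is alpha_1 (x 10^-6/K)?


E1 = Ef*Vf + Em*(1-Vf) = 51.24
alpha_1 = (alpha_f*Ef*Vf + alpha_m*Em*(1-Vf))/E1 = 5.42 x 10^-6/K

5.42 x 10^-6/K


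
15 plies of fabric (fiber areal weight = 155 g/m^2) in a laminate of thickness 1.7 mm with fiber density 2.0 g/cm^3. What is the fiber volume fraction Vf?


Vf = n * FAW / (rho_f * h * 1000) = 15 * 155 / (2.0 * 1.7 * 1000) = 0.6838

0.6838


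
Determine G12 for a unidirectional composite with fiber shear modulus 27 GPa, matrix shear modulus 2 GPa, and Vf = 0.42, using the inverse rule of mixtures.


1/G12 = Vf/Gf + (1-Vf)/Gm = 0.42/27 + 0.58/2
G12 = 3.27 GPa

3.27 GPa


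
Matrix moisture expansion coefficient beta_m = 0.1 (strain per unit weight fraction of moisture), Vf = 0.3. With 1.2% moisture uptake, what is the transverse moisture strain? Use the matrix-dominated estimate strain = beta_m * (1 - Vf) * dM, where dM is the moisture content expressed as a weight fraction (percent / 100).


dM = 1.2/100 = 0.012
strain = beta_m * (1-Vf) * dM = 0.1 * 0.7 * 0.012 = 0.00084

0.00084


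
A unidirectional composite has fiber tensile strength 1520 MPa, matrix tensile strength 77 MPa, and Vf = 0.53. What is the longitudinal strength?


sigma_1 = sigma_f*Vf + sigma_m*(1-Vf) = 1520*0.53 + 77*0.47 = 841.8 MPa

841.8 MPa


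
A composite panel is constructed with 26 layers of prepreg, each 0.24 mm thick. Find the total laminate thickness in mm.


h = n * t_ply = 26 * 0.24 = 6.24 mm

6.24 mm


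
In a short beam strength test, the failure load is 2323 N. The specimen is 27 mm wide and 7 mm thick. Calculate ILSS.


ILSS = 3F/(4bh) = 3*2323/(4*27*7) = 9.22 MPa

9.22 MPa


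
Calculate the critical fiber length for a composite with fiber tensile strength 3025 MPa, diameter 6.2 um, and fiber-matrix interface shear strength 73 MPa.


Lc = sigma_f * d / (2 * tau_i) = 3025 * 6.2 / (2 * 73) = 128.5 um

128.5 um


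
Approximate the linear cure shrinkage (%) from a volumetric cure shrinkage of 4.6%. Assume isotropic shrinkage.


Linear shrinkage ≈ vol_shrink/3 = 4.6/3 = 1.533%

1.533%


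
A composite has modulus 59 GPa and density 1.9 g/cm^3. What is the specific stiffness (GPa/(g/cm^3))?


Specific stiffness = E/rho = 59/1.9 = 31.1 GPa/(g/cm^3)

31.1 GPa/(g/cm^3)


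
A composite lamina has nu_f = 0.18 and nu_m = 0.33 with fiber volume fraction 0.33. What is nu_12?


nu_12 = nu_f*Vf + nu_m*(1-Vf) = 0.18*0.33 + 0.33*0.67 = 0.2805

0.2805


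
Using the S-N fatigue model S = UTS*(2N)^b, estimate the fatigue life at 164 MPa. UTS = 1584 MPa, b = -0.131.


N = 0.5 * (S/UTS)^(1/b) = 0.5 * (164/1584)^(1/-0.131) = 1.6496e+07 cycles

1.6496e+07 cycles


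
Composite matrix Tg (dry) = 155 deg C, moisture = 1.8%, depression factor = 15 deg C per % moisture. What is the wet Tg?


Tg_wet = Tg_dry - k*moisture = 155 - 15*1.8 = 128.0 deg C

128.0 deg C


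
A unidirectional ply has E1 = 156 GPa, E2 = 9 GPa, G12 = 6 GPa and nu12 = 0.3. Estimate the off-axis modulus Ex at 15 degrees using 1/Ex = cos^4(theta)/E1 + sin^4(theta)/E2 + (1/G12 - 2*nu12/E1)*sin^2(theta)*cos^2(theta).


cos^4(15) = 0.870513, sin^4(15) = 0.004487, sin^2(15)*cos^2(15) = 0.0625
1/G12 - 2*nu12/E1 = 1/6 - 2*0.3/156 = 0.162821 GPa^-1
1/Ex = 0.870513/156 + 0.004487/9 + 0.162821*0.0625 = 0.0162551 GPa^-1
Ex = 61.52 GPa

61.52 GPa


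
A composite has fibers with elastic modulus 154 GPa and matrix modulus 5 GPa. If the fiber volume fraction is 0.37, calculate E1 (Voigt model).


E1 = Ef*Vf + Em*(1-Vf) = 154*0.37 + 5*0.63 = 60.13 GPa

60.13 GPa


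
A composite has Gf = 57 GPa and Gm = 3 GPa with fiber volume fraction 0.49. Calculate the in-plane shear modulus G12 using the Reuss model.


1/G12 = Vf/Gf + (1-Vf)/Gm = 0.49/57 + 0.51/3
G12 = 5.6 GPa

5.6 GPa


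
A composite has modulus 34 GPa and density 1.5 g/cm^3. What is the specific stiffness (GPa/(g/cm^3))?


Specific stiffness = E/rho = 34/1.5 = 22.7 GPa/(g/cm^3)

22.7 GPa/(g/cm^3)


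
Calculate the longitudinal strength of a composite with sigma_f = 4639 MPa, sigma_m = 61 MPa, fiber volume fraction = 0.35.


sigma_1 = sigma_f*Vf + sigma_m*(1-Vf) = 4639*0.35 + 61*0.65 = 1663.3 MPa

1663.3 MPa


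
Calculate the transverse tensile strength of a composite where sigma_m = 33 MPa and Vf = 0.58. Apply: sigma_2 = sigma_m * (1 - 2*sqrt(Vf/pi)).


factor = 1 - 2*sqrt(0.58/pi) = 0.1407
sigma_2 = 33 * 0.1407 = 4.64 MPa

4.64 MPa


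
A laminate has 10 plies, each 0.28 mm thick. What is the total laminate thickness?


h = n * t_ply = 10 * 0.28 = 2.8 mm

2.8 mm


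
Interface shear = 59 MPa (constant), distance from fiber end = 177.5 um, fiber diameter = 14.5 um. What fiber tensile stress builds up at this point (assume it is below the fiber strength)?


Force balance: sigma_f * (pi*d^2/4) = tau * (pi*d) * x  ->  sigma_f = 4 * tau * x / d
sigma_f = 4 * 59 * 177.5 / 14.5 = 2889.0 MPa

2889.0 MPa


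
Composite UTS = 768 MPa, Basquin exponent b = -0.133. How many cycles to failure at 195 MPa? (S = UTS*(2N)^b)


N = 0.5 * (S/UTS)^(1/b) = 0.5 * (195/768)^(1/-0.133) = 14966.1440 cycles

14966.1440 cycles


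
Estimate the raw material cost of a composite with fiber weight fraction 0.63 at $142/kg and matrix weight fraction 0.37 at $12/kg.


Cost = cost_f*Wf + cost_m*Wm = 142*0.63 + 12*0.37 = $93.9/kg

$93.9/kg


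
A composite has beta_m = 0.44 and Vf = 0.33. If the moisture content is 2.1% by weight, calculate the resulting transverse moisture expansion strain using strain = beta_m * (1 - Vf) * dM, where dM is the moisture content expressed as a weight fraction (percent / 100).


dM = 2.1/100 = 0.021
strain = beta_m * (1-Vf) * dM = 0.44 * 0.67 * 0.021 = 0.0061908

0.0061908


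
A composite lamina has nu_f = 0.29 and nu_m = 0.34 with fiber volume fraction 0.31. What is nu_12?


nu_12 = nu_f*Vf + nu_m*(1-Vf) = 0.29*0.31 + 0.34*0.69 = 0.3245

0.3245


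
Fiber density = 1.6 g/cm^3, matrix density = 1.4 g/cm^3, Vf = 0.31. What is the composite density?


rho_c = rho_f*Vf + rho_m*(1-Vf) = 1.6*0.31 + 1.4*0.69 = 1.462 g/cm^3

1.462 g/cm^3


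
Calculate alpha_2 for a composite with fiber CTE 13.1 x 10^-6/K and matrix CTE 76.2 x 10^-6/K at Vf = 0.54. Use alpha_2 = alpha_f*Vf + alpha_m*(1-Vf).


alpha_2 = alpha_f*Vf + alpha_m*(1-Vf) = 13.1*0.54 + 76.2*0.46 = 42.1 x 10^-6/K

42.1 x 10^-6/K


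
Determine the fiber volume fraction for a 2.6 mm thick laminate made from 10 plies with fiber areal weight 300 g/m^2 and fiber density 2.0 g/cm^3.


Vf = n * FAW / (rho_f * h * 1000) = 10 * 300 / (2.0 * 2.6 * 1000) = 0.5769

0.5769


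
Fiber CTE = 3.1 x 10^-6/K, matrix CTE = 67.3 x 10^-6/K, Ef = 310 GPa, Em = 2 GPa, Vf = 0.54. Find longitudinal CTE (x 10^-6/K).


E1 = Ef*Vf + Em*(1-Vf) = 168.32
alpha_1 = (alpha_f*Ef*Vf + alpha_m*Em*(1-Vf))/E1 = 3.45 x 10^-6/K

3.45 x 10^-6/K


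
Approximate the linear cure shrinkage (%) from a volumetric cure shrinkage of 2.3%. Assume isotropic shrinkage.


Linear shrinkage ≈ vol_shrink/3 = 2.3/3 = 0.767%

0.767%


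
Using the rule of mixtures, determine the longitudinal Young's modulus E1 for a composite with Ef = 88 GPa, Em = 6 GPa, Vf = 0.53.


E1 = Ef*Vf + Em*(1-Vf) = 88*0.53 + 6*0.47 = 49.46 GPa

49.46 GPa


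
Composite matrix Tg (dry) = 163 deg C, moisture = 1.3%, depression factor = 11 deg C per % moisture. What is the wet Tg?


Tg_wet = Tg_dry - k*moisture = 163 - 11*1.3 = 148.7 deg C

148.7 deg C


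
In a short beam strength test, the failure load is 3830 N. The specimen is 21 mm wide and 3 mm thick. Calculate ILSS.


ILSS = 3F/(4bh) = 3*3830/(4*21*3) = 45.6 MPa

45.6 MPa


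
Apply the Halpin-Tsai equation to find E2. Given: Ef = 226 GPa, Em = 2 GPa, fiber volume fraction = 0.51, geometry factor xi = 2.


eta = (Ef/Em - 1)/(Ef/Em + xi) = (113.0 - 1)/(113.0 + 2) = 0.9739
E2 = Em*(1+xi*eta*Vf)/(1-eta*Vf) = 7.92 GPa

7.92 GPa


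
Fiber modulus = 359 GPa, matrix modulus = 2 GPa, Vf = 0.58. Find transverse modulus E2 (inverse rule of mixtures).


1/E2 = Vf/Ef + (1-Vf)/Em = 0.58/359 + 0.42/2
E2 = 4.73 GPa

4.73 GPa


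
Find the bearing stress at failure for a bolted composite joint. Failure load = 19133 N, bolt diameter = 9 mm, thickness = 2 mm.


sigma_br = F/(d*h) = 19133/(9*2) = 1062.9 MPa

1062.9 MPa


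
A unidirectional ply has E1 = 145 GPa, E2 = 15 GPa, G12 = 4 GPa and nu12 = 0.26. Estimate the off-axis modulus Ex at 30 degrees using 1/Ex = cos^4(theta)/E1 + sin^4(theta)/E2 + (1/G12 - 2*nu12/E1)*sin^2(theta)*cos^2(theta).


cos^4(30) = 0.5625, sin^4(30) = 0.0625, sin^2(30)*cos^2(30) = 0.1875
1/G12 - 2*nu12/E1 = 1/4 - 2*0.26/145 = 0.246414 GPa^-1
1/Ex = 0.5625/145 + 0.0625/15 + 0.246414*0.1875 = 0.0542486 GPa^-1
Ex = 18.43 GPa

18.43 GPa


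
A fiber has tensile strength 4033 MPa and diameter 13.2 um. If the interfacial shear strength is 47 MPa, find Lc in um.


Lc = sigma_f * d / (2 * tau_i) = 4033 * 13.2 / (2 * 47) = 566.3 um

566.3 um


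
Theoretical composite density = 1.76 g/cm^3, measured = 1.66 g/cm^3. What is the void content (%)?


Void% = (rho_theo - rho_actual)/rho_theo * 100 = (1.76 - 1.66)/1.76 * 100 = 5.68%

5.68%


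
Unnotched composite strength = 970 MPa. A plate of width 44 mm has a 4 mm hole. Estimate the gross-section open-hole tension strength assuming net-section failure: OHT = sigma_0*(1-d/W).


OHT = sigma_0*(1-d/W) = 970*(1-4/44) = 881.8 MPa

881.8 MPa


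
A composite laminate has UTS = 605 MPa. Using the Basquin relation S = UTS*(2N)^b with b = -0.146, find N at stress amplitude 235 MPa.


N = 0.5 * (S/UTS)^(1/b) = 0.5 * (235/605)^(1/-0.146) = 325.0111 cycles

325.0111 cycles


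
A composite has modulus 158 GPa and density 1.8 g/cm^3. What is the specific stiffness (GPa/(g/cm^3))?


Specific stiffness = E/rho = 158/1.8 = 87.8 GPa/(g/cm^3)

87.8 GPa/(g/cm^3)


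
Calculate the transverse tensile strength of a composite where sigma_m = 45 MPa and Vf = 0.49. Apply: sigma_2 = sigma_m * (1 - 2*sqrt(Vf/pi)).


factor = 1 - 2*sqrt(0.49/pi) = 0.2101
sigma_2 = 45 * 0.2101 = 9.46 MPa

9.46 MPa


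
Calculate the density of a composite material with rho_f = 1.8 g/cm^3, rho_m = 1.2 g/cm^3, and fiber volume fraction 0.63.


rho_c = rho_f*Vf + rho_m*(1-Vf) = 1.8*0.63 + 1.2*0.37 = 1.578 g/cm^3

1.578 g/cm^3


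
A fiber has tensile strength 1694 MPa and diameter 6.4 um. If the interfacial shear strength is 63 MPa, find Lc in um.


Lc = sigma_f * d / (2 * tau_i) = 1694 * 6.4 / (2 * 63) = 86.0 um

86.0 um


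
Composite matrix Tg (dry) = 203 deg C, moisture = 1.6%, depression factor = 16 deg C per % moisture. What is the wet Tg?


Tg_wet = Tg_dry - k*moisture = 203 - 16*1.6 = 177.4 deg C

177.4 deg C


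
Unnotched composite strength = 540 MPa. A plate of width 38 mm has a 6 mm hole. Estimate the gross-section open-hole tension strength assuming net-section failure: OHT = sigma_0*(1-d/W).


OHT = sigma_0*(1-d/W) = 540*(1-6/38) = 454.7 MPa

454.7 MPa


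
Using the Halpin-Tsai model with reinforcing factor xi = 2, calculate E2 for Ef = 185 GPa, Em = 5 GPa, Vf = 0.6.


eta = (Ef/Em - 1)/(Ef/Em + xi) = (37.0 - 1)/(37.0 + 2) = 0.9231
E2 = Em*(1+xi*eta*Vf)/(1-eta*Vf) = 23.62 GPa

23.62 GPa


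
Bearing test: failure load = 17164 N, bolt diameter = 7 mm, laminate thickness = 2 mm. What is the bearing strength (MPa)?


sigma_br = F/(d*h) = 17164/(7*2) = 1226.0 MPa

1226.0 MPa


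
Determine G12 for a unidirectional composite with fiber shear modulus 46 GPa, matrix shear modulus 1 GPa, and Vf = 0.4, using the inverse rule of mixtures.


1/G12 = Vf/Gf + (1-Vf)/Gm = 0.4/46 + 0.6/1
G12 = 1.64 GPa

1.64 GPa


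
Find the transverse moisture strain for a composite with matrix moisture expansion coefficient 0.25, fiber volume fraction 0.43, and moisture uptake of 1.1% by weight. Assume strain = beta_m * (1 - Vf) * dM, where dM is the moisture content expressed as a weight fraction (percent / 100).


dM = 1.1/100 = 0.011
strain = beta_m * (1-Vf) * dM = 0.25 * 0.57 * 0.011 = 0.0015675

0.0015675


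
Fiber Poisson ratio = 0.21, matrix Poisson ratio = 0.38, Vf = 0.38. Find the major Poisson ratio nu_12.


nu_12 = nu_f*Vf + nu_m*(1-Vf) = 0.21*0.38 + 0.38*0.62 = 0.3154

0.3154


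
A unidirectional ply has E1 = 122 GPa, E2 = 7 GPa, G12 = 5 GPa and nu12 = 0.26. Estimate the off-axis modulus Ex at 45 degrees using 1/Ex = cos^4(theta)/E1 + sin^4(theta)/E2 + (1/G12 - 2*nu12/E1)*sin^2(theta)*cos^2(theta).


cos^4(45) = 0.25, sin^4(45) = 0.25, sin^2(45)*cos^2(45) = 0.25
1/G12 - 2*nu12/E1 = 1/5 - 2*0.26/122 = 0.195738 GPa^-1
1/Ex = 0.25/122 + 0.25/7 + 0.195738*0.25 = 0.0866979 GPa^-1
Ex = 11.53 GPa

11.53 GPa


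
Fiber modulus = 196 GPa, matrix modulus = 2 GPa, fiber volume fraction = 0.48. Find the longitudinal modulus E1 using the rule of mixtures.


E1 = Ef*Vf + Em*(1-Vf) = 196*0.48 + 2*0.52 = 95.12 GPa

95.12 GPa


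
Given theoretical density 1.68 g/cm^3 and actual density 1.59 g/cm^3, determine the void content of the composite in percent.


Void% = (rho_theo - rho_actual)/rho_theo * 100 = (1.68 - 1.59)/1.68 * 100 = 5.36%

5.36%


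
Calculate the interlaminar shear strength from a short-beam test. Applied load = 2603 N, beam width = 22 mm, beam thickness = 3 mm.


ILSS = 3F/(4bh) = 3*2603/(4*22*3) = 29.58 MPa

29.58 MPa


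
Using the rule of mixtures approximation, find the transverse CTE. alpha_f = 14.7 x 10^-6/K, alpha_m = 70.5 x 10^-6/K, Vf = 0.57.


alpha_2 = alpha_f*Vf + alpha_m*(1-Vf) = 14.7*0.57 + 70.5*0.43 = 38.7 x 10^-6/K

38.7 x 10^-6/K


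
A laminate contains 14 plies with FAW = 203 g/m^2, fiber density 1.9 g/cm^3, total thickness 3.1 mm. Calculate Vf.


Vf = n * FAW / (rho_f * h * 1000) = 14 * 203 / (1.9 * 3.1 * 1000) = 0.4825

0.4825


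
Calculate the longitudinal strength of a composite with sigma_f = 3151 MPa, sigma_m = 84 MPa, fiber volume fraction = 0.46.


sigma_1 = sigma_f*Vf + sigma_m*(1-Vf) = 3151*0.46 + 84*0.54 = 1494.8 MPa

1494.8 MPa


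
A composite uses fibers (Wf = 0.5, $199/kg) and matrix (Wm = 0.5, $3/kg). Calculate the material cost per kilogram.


Cost = cost_f*Wf + cost_m*Wm = 199*0.5 + 3*0.5 = $101.0/kg

$101.0/kg


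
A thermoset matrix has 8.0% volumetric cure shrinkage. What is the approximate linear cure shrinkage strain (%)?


Linear shrinkage ≈ vol_shrink/3 = 8.0/3 = 2.667%

2.667%


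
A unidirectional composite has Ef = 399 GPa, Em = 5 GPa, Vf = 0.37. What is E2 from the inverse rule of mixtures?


1/E2 = Vf/Ef + (1-Vf)/Em = 0.37/399 + 0.63/5
E2 = 7.88 GPa

7.88 GPa


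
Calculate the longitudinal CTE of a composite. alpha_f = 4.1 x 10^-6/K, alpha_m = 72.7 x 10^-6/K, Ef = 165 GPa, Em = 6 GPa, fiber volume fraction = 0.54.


E1 = Ef*Vf + Em*(1-Vf) = 91.86
alpha_1 = (alpha_f*Ef*Vf + alpha_m*Em*(1-Vf))/E1 = 6.16 x 10^-6/K

6.16 x 10^-6/K


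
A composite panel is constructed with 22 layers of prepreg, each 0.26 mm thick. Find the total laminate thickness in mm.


h = n * t_ply = 22 * 0.26 = 5.72 mm

5.72 mm


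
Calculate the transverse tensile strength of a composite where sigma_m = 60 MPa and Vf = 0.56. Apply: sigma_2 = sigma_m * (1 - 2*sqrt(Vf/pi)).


factor = 1 - 2*sqrt(0.56/pi) = 0.1556
sigma_2 = 60 * 0.1556 = 9.34 MPa

9.34 MPa


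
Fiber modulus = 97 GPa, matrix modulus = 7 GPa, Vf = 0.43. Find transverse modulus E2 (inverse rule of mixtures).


1/E2 = Vf/Ef + (1-Vf)/Em = 0.43/97 + 0.57/7
E2 = 11.65 GPa

11.65 GPa


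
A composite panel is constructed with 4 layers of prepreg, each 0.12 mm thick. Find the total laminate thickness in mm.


h = n * t_ply = 4 * 0.12 = 0.48 mm

0.48 mm


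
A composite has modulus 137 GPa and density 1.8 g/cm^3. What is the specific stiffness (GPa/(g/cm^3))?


Specific stiffness = E/rho = 137/1.8 = 76.1 GPa/(g/cm^3)

76.1 GPa/(g/cm^3)


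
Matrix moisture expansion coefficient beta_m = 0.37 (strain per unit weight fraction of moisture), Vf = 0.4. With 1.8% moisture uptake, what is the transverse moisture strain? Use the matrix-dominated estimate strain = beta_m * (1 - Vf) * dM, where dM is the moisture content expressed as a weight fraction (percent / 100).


dM = 1.8/100 = 0.018
strain = beta_m * (1-Vf) * dM = 0.37 * 0.6 * 0.018 = 0.003996

0.003996


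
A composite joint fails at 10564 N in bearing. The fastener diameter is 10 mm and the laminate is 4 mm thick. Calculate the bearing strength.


sigma_br = F/(d*h) = 10564/(10*4) = 264.1 MPa

264.1 MPa


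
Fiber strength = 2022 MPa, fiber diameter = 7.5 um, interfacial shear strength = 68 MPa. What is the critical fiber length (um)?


Lc = sigma_f * d / (2 * tau_i) = 2022 * 7.5 / (2 * 68) = 111.5 um

111.5 um


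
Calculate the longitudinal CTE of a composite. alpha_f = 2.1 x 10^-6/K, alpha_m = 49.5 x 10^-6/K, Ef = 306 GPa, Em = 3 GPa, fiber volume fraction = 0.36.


E1 = Ef*Vf + Em*(1-Vf) = 112.08
alpha_1 = (alpha_f*Ef*Vf + alpha_m*Em*(1-Vf))/E1 = 2.91 x 10^-6/K

2.91 x 10^-6/K


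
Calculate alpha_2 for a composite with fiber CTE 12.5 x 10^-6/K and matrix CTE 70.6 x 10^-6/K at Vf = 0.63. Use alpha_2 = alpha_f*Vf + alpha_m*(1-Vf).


alpha_2 = alpha_f*Vf + alpha_m*(1-Vf) = 12.5*0.63 + 70.6*0.37 = 34.0 x 10^-6/K

34.0 x 10^-6/K


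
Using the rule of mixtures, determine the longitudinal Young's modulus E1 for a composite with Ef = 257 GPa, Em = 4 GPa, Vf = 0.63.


E1 = Ef*Vf + Em*(1-Vf) = 257*0.63 + 4*0.37 = 163.39 GPa

163.39 GPa


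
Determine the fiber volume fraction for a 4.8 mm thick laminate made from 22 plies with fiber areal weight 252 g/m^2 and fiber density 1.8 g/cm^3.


Vf = n * FAW / (rho_f * h * 1000) = 22 * 252 / (1.8 * 4.8 * 1000) = 0.6417

0.6417


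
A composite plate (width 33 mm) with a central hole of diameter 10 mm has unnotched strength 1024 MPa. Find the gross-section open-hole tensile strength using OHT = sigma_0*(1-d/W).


OHT = sigma_0*(1-d/W) = 1024*(1-10/33) = 713.7 MPa

713.7 MPa


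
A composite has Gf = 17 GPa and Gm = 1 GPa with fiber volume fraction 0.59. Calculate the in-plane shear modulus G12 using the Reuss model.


1/G12 = Vf/Gf + (1-Vf)/Gm = 0.59/17 + 0.41/1
G12 = 2.25 GPa

2.25 GPa


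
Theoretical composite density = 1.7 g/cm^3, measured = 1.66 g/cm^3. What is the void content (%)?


Void% = (rho_theo - rho_actual)/rho_theo * 100 = (1.7 - 1.66)/1.7 * 100 = 2.35%

2.35%


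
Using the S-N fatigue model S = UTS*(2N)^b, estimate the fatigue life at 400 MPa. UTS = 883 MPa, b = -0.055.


N = 0.5 * (S/UTS)^(1/b) = 0.5 * (400/883)^(1/-0.055) = 894767.5534 cycles

894767.5534 cycles


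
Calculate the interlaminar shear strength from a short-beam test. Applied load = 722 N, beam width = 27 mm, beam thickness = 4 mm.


ILSS = 3F/(4bh) = 3*722/(4*27*4) = 5.01 MPa

5.01 MPa


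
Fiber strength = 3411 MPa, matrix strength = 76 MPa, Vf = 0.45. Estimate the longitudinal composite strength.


sigma_1 = sigma_f*Vf + sigma_m*(1-Vf) = 3411*0.45 + 76*0.55 = 1576.8 MPa

1576.8 MPa


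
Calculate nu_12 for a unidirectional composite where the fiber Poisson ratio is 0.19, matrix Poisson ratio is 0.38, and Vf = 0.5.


nu_12 = nu_f*Vf + nu_m*(1-Vf) = 0.19*0.5 + 0.38*0.5 = 0.285

0.285


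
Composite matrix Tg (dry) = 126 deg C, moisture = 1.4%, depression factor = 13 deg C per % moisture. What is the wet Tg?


Tg_wet = Tg_dry - k*moisture = 126 - 13*1.4 = 107.8 deg C

107.8 deg C


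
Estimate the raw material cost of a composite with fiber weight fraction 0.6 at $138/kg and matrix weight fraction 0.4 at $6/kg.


Cost = cost_f*Wf + cost_m*Wm = 138*0.6 + 6*0.4 = $85.2/kg

$85.2/kg


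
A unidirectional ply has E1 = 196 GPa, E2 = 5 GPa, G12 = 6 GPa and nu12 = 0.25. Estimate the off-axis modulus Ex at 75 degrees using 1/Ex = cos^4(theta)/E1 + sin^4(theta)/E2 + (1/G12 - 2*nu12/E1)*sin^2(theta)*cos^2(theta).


cos^4(75) = 0.004487, sin^4(75) = 0.870513, sin^2(75)*cos^2(75) = 0.0625
1/G12 - 2*nu12/E1 = 1/6 - 2*0.25/196 = 0.164116 GPa^-1
1/Ex = 0.004487/196 + 0.870513/5 + 0.164116*0.0625 = 0.1843827 GPa^-1
Ex = 5.42 GPa

5.42 GPa


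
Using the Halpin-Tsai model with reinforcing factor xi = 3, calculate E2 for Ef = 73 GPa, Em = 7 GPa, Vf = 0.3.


eta = (Ef/Em - 1)/(Ef/Em + xi) = (10.4286 - 1)/(10.4286 + 3) = 0.7021
E2 = Em*(1+xi*eta*Vf)/(1-eta*Vf) = 14.47 GPa

14.47 GPa


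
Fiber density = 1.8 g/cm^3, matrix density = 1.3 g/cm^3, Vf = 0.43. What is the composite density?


rho_c = rho_f*Vf + rho_m*(1-Vf) = 1.8*0.43 + 1.3*0.57 = 1.515 g/cm^3

1.515 g/cm^3


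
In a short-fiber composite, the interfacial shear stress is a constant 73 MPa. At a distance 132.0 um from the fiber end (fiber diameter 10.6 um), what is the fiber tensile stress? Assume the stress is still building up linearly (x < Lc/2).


Force balance: sigma_f * (pi*d^2/4) = tau * (pi*d) * x  ->  sigma_f = 4 * tau * x / d
sigma_f = 4 * 73 * 132.0 / 10.6 = 3636.2 MPa

3636.2 MPa


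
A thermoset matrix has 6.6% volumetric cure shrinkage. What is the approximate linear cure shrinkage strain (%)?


Linear shrinkage ≈ vol_shrink/3 = 6.6/3 = 2.2%

2.2%


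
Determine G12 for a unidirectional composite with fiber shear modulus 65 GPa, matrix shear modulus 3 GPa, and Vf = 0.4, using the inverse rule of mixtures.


1/G12 = Vf/Gf + (1-Vf)/Gm = 0.4/65 + 0.6/3
G12 = 4.85 GPa

4.85 GPa


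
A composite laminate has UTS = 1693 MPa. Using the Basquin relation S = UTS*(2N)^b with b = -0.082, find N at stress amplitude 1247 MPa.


N = 0.5 * (S/UTS)^(1/b) = 0.5 * (1247/1693)^(1/-0.082) = 20.8145 cycles

20.8145 cycles


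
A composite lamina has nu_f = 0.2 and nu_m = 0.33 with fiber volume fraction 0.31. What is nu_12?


nu_12 = nu_f*Vf + nu_m*(1-Vf) = 0.2*0.31 + 0.33*0.69 = 0.2897

0.2897


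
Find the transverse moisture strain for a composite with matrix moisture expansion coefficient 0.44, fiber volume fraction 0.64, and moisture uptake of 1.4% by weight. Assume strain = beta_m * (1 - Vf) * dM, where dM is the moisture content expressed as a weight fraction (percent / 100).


dM = 1.4/100 = 0.014
strain = beta_m * (1-Vf) * dM = 0.44 * 0.36 * 0.014 = 0.0022176

0.0022176


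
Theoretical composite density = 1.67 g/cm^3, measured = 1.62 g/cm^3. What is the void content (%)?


Void% = (rho_theo - rho_actual)/rho_theo * 100 = (1.67 - 1.62)/1.67 * 100 = 2.99%

2.99%


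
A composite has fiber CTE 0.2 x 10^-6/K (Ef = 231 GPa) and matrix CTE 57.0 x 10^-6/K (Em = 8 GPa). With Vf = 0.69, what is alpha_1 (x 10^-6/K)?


E1 = Ef*Vf + Em*(1-Vf) = 161.87
alpha_1 = (alpha_f*Ef*Vf + alpha_m*Em*(1-Vf))/E1 = 1.07 x 10^-6/K

1.07 x 10^-6/K


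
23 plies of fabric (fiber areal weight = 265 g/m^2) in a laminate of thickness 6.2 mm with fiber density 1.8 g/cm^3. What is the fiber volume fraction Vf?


Vf = n * FAW / (rho_f * h * 1000) = 23 * 265 / (1.8 * 6.2 * 1000) = 0.5461

0.5461


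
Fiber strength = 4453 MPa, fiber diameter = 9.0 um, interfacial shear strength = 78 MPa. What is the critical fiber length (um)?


Lc = sigma_f * d / (2 * tau_i) = 4453 * 9.0 / (2 * 78) = 256.9 um

256.9 um


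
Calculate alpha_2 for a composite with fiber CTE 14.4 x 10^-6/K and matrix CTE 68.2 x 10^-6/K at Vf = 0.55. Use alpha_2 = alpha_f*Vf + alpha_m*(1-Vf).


alpha_2 = alpha_f*Vf + alpha_m*(1-Vf) = 14.4*0.55 + 68.2*0.45 = 38.6 x 10^-6/K

38.6 x 10^-6/K


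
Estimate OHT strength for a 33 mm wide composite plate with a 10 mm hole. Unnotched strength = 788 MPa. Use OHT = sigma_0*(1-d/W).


OHT = sigma_0*(1-d/W) = 788*(1-10/33) = 549.2 MPa

549.2 MPa


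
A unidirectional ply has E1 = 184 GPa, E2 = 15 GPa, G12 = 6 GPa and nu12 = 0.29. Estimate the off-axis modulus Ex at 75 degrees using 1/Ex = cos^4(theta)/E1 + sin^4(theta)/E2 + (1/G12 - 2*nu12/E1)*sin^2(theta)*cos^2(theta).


cos^4(75) = 0.004487, sin^4(75) = 0.870513, sin^2(75)*cos^2(75) = 0.0625
1/G12 - 2*nu12/E1 = 1/6 - 2*0.29/184 = 0.163514 GPa^-1
1/Ex = 0.004487/184 + 0.870513/15 + 0.163514*0.0625 = 0.0682782 GPa^-1
Ex = 14.65 GPa

14.65 GPa


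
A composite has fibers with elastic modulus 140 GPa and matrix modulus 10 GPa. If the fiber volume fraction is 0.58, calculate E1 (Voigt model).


E1 = Ef*Vf + Em*(1-Vf) = 140*0.58 + 10*0.42 = 85.4 GPa

85.4 GPa


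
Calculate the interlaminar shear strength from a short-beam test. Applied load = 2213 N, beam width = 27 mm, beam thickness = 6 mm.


ILSS = 3F/(4bh) = 3*2213/(4*27*6) = 10.25 MPa

10.25 MPa


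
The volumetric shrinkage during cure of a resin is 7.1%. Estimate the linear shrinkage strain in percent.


Linear shrinkage ≈ vol_shrink/3 = 7.1/3 = 2.367%

2.367%


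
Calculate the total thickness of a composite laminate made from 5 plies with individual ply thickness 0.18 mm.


h = n * t_ply = 5 * 0.18 = 0.9 mm

0.9 mm


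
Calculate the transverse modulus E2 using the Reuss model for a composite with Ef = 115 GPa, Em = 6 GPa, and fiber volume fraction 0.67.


1/E2 = Vf/Ef + (1-Vf)/Em = 0.67/115 + 0.33/6
E2 = 16.44 GPa

16.44 GPa


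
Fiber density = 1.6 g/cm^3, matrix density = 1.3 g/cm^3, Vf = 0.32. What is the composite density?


rho_c = rho_f*Vf + rho_m*(1-Vf) = 1.6*0.32 + 1.3*0.68 = 1.396 g/cm^3

1.396 g/cm^3


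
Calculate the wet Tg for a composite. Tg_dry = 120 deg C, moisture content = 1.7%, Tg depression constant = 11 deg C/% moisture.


Tg_wet = Tg_dry - k*moisture = 120 - 11*1.7 = 101.3 deg C

101.3 deg C


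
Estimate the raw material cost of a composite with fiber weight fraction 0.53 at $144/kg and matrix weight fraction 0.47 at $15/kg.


Cost = cost_f*Wf + cost_m*Wm = 144*0.53 + 15*0.47 = $83.37/kg

$83.37/kg


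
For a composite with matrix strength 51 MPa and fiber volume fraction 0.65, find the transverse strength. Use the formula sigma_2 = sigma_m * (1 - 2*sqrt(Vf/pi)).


factor = 1 - 2*sqrt(0.65/pi) = 0.0903
sigma_2 = 51 * 0.0903 = 4.6 MPa

4.6 MPa


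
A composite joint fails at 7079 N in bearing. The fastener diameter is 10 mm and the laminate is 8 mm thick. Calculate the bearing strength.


sigma_br = F/(d*h) = 7079/(10*8) = 88.5 MPa

88.5 MPa


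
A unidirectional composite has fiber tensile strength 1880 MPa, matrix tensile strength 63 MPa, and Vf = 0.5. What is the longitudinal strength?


sigma_1 = sigma_f*Vf + sigma_m*(1-Vf) = 1880*0.5 + 63*0.5 = 971.5 MPa

971.5 MPa


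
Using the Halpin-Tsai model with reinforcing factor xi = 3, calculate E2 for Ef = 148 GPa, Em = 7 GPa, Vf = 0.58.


eta = (Ef/Em - 1)/(Ef/Em + xi) = (21.1429 - 1)/(21.1429 + 3) = 0.8343
E2 = Em*(1+xi*eta*Vf)/(1-eta*Vf) = 33.25 GPa

33.25 GPa


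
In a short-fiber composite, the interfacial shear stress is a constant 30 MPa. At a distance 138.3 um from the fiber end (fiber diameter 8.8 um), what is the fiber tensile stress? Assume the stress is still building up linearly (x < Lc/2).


Force balance: sigma_f * (pi*d^2/4) = tau * (pi*d) * x  ->  sigma_f = 4 * tau * x / d
sigma_f = 4 * 30 * 138.3 / 8.8 = 1885.9 MPa

1885.9 MPa


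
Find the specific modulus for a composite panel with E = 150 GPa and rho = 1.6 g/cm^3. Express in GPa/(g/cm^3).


Specific stiffness = E/rho = 150/1.6 = 93.8 GPa/(g/cm^3)

93.8 GPa/(g/cm^3)


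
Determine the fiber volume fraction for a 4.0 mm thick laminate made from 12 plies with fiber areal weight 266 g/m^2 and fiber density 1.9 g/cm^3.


Vf = n * FAW / (rho_f * h * 1000) = 12 * 266 / (1.9 * 4.0 * 1000) = 0.42

0.42


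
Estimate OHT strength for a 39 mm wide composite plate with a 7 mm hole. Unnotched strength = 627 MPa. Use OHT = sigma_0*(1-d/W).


OHT = sigma_0*(1-d/W) = 627*(1-7/39) = 514.5 MPa

514.5 MPa


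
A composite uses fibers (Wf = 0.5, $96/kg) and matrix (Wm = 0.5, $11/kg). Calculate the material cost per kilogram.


Cost = cost_f*Wf + cost_m*Wm = 96*0.5 + 11*0.5 = $53.5/kg

$53.5/kg


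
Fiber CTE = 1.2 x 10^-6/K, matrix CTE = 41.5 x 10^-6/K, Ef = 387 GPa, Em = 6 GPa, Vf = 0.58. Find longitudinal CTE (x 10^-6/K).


E1 = Ef*Vf + Em*(1-Vf) = 226.98
alpha_1 = (alpha_f*Ef*Vf + alpha_m*Em*(1-Vf))/E1 = 1.65 x 10^-6/K

1.65 x 10^-6/K


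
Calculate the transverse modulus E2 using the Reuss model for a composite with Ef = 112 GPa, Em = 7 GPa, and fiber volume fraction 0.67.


1/E2 = Vf/Ef + (1-Vf)/Em = 0.67/112 + 0.33/7
E2 = 18.82 GPa

18.82 GPa


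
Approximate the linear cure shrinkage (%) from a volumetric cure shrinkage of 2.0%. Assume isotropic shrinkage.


Linear shrinkage ≈ vol_shrink/3 = 2.0/3 = 0.667%

0.667%


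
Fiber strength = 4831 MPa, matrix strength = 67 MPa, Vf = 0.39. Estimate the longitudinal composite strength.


sigma_1 = sigma_f*Vf + sigma_m*(1-Vf) = 4831*0.39 + 67*0.61 = 1925.0 MPa

1925.0 MPa


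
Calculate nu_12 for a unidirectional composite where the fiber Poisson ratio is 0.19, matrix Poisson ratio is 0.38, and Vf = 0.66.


nu_12 = nu_f*Vf + nu_m*(1-Vf) = 0.19*0.66 + 0.38*0.34 = 0.2546

0.2546


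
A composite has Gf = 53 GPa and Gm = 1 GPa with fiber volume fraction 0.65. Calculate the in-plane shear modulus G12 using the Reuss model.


1/G12 = Vf/Gf + (1-Vf)/Gm = 0.65/53 + 0.35/1
G12 = 2.76 GPa

2.76 GPa


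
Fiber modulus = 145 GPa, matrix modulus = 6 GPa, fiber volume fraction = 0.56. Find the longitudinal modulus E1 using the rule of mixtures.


E1 = Ef*Vf + Em*(1-Vf) = 145*0.56 + 6*0.44 = 83.84 GPa

83.84 GPa


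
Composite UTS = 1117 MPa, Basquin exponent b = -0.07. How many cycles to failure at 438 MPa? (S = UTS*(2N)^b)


N = 0.5 * (S/UTS)^(1/b) = 0.5 * (438/1117)^(1/-0.07) = 321545.4195 cycles

321545.4195 cycles


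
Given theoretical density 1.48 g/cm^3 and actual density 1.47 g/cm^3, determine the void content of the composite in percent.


Void% = (rho_theo - rho_actual)/rho_theo * 100 = (1.48 - 1.47)/1.48 * 100 = 0.68%

0.68%


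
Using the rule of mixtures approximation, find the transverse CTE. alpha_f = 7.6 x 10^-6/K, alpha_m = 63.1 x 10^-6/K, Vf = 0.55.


alpha_2 = alpha_f*Vf + alpha_m*(1-Vf) = 7.6*0.55 + 63.1*0.45 = 32.6 x 10^-6/K

32.6 x 10^-6/K


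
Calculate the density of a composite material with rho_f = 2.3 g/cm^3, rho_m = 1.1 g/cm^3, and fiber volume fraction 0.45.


rho_c = rho_f*Vf + rho_m*(1-Vf) = 2.3*0.45 + 1.1*0.55 = 1.64 g/cm^3

1.64 g/cm^3


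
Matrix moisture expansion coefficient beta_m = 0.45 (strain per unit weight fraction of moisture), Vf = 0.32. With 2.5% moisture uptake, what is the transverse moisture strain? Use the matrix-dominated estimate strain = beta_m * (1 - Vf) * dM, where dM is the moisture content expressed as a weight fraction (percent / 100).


dM = 2.5/100 = 0.025
strain = beta_m * (1-Vf) * dM = 0.45 * 0.68 * 0.025 = 0.00765

0.00765


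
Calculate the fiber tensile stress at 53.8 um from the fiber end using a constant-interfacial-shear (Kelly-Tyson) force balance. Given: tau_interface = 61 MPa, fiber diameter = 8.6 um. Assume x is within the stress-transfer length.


Force balance: sigma_f * (pi*d^2/4) = tau * (pi*d) * x  ->  sigma_f = 4 * tau * x / d
sigma_f = 4 * 61 * 53.8 / 8.6 = 1526.4 MPa

1526.4 MPa


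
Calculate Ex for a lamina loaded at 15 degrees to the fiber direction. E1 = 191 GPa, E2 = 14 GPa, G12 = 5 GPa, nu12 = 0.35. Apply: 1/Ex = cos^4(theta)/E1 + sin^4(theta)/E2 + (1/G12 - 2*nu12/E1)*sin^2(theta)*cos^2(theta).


cos^4(15) = 0.870513, sin^4(15) = 0.004487, sin^2(15)*cos^2(15) = 0.0625
1/G12 - 2*nu12/E1 = 1/5 - 2*0.35/191 = 0.196335 GPa^-1
1/Ex = 0.870513/191 + 0.004487/14 + 0.196335*0.0625 = 0.0171491 GPa^-1
Ex = 58.31 GPa

58.31 GPa


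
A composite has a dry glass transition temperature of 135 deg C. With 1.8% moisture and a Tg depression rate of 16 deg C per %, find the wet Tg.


Tg_wet = Tg_dry - k*moisture = 135 - 16*1.8 = 106.2 deg C

106.2 deg C


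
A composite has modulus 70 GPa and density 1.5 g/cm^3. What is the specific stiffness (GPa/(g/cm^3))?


Specific stiffness = E/rho = 70/1.5 = 46.7 GPa/(g/cm^3)

46.7 GPa/(g/cm^3)


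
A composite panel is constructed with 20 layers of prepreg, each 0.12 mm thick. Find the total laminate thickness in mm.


h = n * t_ply = 20 * 0.12 = 2.4 mm

2.4 mm


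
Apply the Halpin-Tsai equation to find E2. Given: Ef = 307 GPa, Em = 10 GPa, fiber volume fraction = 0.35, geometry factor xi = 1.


eta = (Ef/Em - 1)/(Ef/Em + xi) = (30.7 - 1)/(30.7 + 1) = 0.9369
E2 = Em*(1+xi*eta*Vf)/(1-eta*Vf) = 19.76 GPa

19.76 GPa


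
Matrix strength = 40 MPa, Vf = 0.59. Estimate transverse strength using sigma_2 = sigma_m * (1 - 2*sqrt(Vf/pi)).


factor = 1 - 2*sqrt(0.59/pi) = 0.1333
sigma_2 = 40 * 0.1333 = 5.33 MPa

5.33 MPa


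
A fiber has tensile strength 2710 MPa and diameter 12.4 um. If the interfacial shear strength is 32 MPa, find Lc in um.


Lc = sigma_f * d / (2 * tau_i) = 2710 * 12.4 / (2 * 32) = 525.1 um

525.1 um


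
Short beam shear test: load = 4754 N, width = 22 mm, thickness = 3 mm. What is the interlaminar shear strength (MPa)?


ILSS = 3F/(4bh) = 3*4754/(4*22*3) = 54.02 MPa

54.02 MPa


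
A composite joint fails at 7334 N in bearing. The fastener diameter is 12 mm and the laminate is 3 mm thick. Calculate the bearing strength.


sigma_br = F/(d*h) = 7334/(12*3) = 203.7 MPa

203.7 MPa


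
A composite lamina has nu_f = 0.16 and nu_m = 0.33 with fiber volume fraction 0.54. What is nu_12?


nu_12 = nu_f*Vf + nu_m*(1-Vf) = 0.16*0.54 + 0.33*0.46 = 0.2382

0.2382


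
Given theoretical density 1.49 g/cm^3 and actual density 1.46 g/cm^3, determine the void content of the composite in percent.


Void% = (rho_theo - rho_actual)/rho_theo * 100 = (1.49 - 1.46)/1.49 * 100 = 2.01%

2.01%


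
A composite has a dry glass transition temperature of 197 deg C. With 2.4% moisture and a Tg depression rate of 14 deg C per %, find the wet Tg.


Tg_wet = Tg_dry - k*moisture = 197 - 14*2.4 = 163.4 deg C

163.4 deg C


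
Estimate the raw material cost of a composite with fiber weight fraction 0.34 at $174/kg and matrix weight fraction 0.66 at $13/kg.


Cost = cost_f*Wf + cost_m*Wm = 174*0.34 + 13*0.66 = $67.74/kg

$67.74/kg


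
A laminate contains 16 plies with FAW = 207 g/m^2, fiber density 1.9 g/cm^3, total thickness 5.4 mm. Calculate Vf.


Vf = n * FAW / (rho_f * h * 1000) = 16 * 207 / (1.9 * 5.4 * 1000) = 0.3228

0.3228


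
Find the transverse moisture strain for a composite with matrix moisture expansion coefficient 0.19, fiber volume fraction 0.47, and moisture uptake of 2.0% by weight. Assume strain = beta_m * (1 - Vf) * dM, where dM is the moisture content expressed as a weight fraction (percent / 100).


dM = 2.0/100 = 0.02
strain = beta_m * (1-Vf) * dM = 0.19 * 0.53 * 0.02 = 0.002014

0.002014


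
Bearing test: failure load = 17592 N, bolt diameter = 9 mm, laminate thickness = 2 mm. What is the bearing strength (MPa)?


sigma_br = F/(d*h) = 17592/(9*2) = 977.3 MPa

977.3 MPa


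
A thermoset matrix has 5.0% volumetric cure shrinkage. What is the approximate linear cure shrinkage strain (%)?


Linear shrinkage ≈ vol_shrink/3 = 5.0/3 = 1.667%

1.667%
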